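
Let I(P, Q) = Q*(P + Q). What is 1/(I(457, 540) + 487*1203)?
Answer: 1/1124241 ≈ 8.8949e-7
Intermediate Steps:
1/(I(457, 540) + 487*1203) = 1/(540*(457 + 540) + 487*1203) = 1/(540*997 + 585861) = 1/(538380 + 585861) = 1/1124241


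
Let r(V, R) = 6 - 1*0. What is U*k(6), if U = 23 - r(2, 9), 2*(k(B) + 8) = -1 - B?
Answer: -391/2 ≈ -195.50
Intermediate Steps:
k(B) = -17/2 - B/2 (k(B) = -8 + (-1 - B)/2 = -8 + (-½ - B/2) = -17/2 - B/2)
r(V, R) = 6 (r(V, R) = 6 + 0 = 6)
U = 17 (U = 23 - 1*6 = 23 - 6 = 17)
U*k(6) = 17*(-17/2 - ½*6) = 17*(-17/2 - 3) = 17*(-23/2) = -391/2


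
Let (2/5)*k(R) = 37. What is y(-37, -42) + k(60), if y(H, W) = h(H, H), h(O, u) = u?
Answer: 111/2 ≈ 55.500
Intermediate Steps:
y(H, W) = H
k(R) = 185/2 (k(R) = (5/2)*37 = 185/2)
y(-37, -42) + k(60) = -37 + 185/2 = 111/2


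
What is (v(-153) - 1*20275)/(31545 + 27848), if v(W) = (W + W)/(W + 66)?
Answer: -587873/1722397 ≈ -0.34131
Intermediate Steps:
v(W) = 2*W/(66 + W) (v(W) = (2*W)/(66 + W) = 2*W/(66 + W))
(v(-153) - 1*20275)/(31545 + 27848) = (2*(-153)/(66 - 153) - 1*20275)/(31545 + 27848) = (2*(-153)/(-87) - 20275)/59393 = (2*(-153)*(-1/87) - 20275)*(1/59393) = (102/29 - 20275)*(1/59393) = -587873/29*1/59393 = -587873/1722397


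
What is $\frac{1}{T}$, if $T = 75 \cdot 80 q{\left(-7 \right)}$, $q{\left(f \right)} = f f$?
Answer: $\frac{1}{294000} \approx 3.4014 \cdot 10^{-6}$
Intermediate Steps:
$q{\left(f \right)} = f^{2}$
$T = 294000$ ($T = 75 \cdot 80 \left(-7\right)^{2} = 6000 \cdot 49 = 294000$)
$\frac{1}{T} = \frac{1}{294000}$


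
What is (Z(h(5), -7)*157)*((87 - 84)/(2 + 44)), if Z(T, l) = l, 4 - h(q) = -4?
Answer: -3297/46 ≈ -71.674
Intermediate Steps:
h(q) = 8 (h(q) = 4 - 1*(-4) = 4 + 4 = 8)
(Z(h(5), -7)*157)*((87 - 84)/(2 + 44)) = (-7*157)*((87 - 84)/(2 + 44)) = -3297/46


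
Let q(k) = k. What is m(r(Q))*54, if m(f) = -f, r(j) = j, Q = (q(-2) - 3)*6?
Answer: 1620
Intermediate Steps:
Q = -30 (Q = (-2 - 3)*6 = -5*6 = -30)
m(r(Q))*54 = -1*(-30)*54 = 30*54 = 1620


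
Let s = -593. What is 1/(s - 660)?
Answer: -1/1253 ≈ -0.00079808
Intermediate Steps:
1/(s - 660) = 1/(-593 - 660) = 1/(-1253) = -1/1253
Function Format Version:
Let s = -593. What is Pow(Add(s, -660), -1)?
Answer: Rational(-1, 1253) ≈ -0.00079808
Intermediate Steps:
Pow(Add(s, -660), -1) = Pow(Add(-593, -660), -1) = Pow(-1253, -1) = Rational(-1, 1253)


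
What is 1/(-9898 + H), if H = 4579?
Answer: -1/5319 ≈ -0.00018801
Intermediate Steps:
1/(-9898 + H) = 1/(-9898 + 4579) = 1/(-5319) = -1/5319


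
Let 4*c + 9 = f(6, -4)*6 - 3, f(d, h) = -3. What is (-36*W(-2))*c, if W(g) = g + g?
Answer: -1080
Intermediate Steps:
W(g) = 2*g
c = -15/2 (c = -9/4 + (-3*6 - 3)/4 = -9/4 + (-18 - 3)/4 = -9/4 + (¼)*(-21) = -9/4 - 21/4 = -15/2 ≈ -7.5000)
(-36*W(-2))*c = -72*(-2)*(-15/2) = -36*(-4)*(-15/2) = 144*(-15/2) = -1080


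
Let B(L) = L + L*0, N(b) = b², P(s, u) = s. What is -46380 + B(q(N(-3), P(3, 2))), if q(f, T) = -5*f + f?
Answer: -46416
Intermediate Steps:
q(f, T) = -4*f
B(L) = L (B(L) = L + 0 = L)
-46380 + B(q(N(-3), P(3, 2))) = -46380 - 4*(-3)² = -46380 - 4*9 = -46380 - 36 = -46416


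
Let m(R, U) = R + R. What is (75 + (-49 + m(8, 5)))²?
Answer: 1764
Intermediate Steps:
m(R, U) = 2*R
(75 + (-49 + m(8, 5)))² = (75 + (-49 + 2*8))² = (75 + (-49 + 16))² = (75 - 33)² = 42² = 1764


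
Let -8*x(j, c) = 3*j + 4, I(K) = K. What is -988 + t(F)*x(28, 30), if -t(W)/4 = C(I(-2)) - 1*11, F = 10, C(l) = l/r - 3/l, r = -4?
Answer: -1384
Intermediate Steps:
x(j, c) = -½ - 3*j/8 (x(j, c) = -(3*j + 4)/8 = -(4 + 3*j)/8 = -½ - 3*j/8)
C(l) = -3/l - l/4 (C(l) = l/(-4) - 3/l = l*(-¼) - 3/l = -l/4 - 3/l = -3/l - l/4)
t(W) = 36 (t(W) = -4*((-3/(-2) - ¼*(-2)) - 1*11) = -4*((-3*(-½) + ½) - 11) = -4*((3/2 + ½) - 11) = -4*(2 - 11) = -4*(-9) = 36)
-988 + t(F)*x(28, 30) = -988 + 36*(-½ - 3/8*28) = -988 + 36*(-½ - 21/2) = -988 + 36*(-11) = -988 - 396 = -1384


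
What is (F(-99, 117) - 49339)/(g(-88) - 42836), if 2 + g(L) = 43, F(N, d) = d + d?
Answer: 9821/8559 ≈ 1.1474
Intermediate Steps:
F(N, d) = 2*d
g(L) = 41 (g(L) = -2 + 43 = 41)
(F(-99, 117) - 49339)/(g(-88) - 42836) = (2*117 - 49339)/(41 - 42836) = (234 - 49339)/(-42795) = -49105*(-1/42795) = 9821/8559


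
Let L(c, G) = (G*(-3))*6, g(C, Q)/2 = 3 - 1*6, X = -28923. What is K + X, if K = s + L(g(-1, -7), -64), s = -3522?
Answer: -31293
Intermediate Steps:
g(C, Q) = -6 (g(C, Q) = 2*(3 - 1*6) = 2*(3 - 6) = 2*(-3) = -6)
L(c, G) = -18*G (L(c, G) = -3*G*6 = -18*G)
K = -2370 (K = -3522 - 18*(-64) = -3522 + 1152 = -2370)
K + X = -2370 - 28923 = -31293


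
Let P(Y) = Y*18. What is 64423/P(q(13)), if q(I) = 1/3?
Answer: 64423/6 ≈ 10737.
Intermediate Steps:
q(I) = 1/3
P(Y) = 18*Y
64423/P(q(13)) = 64423/((18*(1/3))) = 64423/6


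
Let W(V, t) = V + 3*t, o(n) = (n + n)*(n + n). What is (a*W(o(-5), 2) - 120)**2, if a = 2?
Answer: 8464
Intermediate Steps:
o(n) = 4*n**2 (o(n) = (2*n)*(2*n) = 4*n**2)
(a*W(o(-5), 2) - 120)**2 = (2*(4*(-5)**2 + 3*2) - 120)**2 = (2*(4*25 + 6) - 120)**2 = (2*(100 + 6) - 120)**2 = (2*106 - 120)**2 = (212 - 120)**2 = 92**2 = 8464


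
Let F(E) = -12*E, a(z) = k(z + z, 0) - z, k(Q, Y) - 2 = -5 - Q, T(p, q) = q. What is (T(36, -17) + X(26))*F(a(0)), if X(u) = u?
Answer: 324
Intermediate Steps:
k(Q, Y) = -3 - Q (k(Q, Y) = 2 + (-5 - Q) = -3 - Q)
a(z) = -3 - 3*z (a(z) = (-3 - (z + z)) - z = (-3 - 2*z) - z = -3 - 3*z)
(T(36, -17) + X(26))*F(a(0)) = (-17 + 26)*(-12*(-3 - 3*0)) = 9*(-12*(-3 + 0)) = 9*(-12*(-3)) = 9*36 = 324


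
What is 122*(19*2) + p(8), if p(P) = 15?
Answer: 4651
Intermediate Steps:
122*(19*2) + p(8) = 122*(19*2) + 15 = 122*38 + 15 = 4636 + 15 = 4651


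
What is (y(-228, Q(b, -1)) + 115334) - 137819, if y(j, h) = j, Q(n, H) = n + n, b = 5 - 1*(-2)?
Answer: -22713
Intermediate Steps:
b = 7 (b = 5 + 2 = 7)
Q(n, H) = 2*n
(y(-228, Q(b, -1)) + 115334) - 137819 = (-228 + 115334) - 137819 = 115106 - 137819 = -22713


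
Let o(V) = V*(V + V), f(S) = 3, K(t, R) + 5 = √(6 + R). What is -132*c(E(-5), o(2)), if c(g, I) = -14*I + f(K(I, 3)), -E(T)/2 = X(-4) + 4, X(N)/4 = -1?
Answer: 14388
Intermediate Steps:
X(N) = -4 (X(N) = 4*(-1) = -4)
K(t, R) = -5 + √(6 + R)
o(V) = 2*V² (o(V) = V*(2*V) = 2*V²)
E(T) = 0 (E(T) = -2*(-4 + 4) = -2*0 = 0)
c(g, I) = 3 - 14*I (c(g, I) = -14*I + 3 = 3 - 14*I)
-132*c(E(-5), o(2)) = -132*(3 - 28*2²) = -132*(3 - 28*4) = -132*(3 - 14*8) = -132*(3 - 112) = -132*(-109) = 14388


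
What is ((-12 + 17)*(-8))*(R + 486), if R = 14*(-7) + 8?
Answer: -15840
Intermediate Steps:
R = -90 (R = -98 + 8 = -90)
((-12 + 17)*(-8))*(R + 486) = ((-12 + 17)*(-8))*(-90 + 486) = (5*(-8))*396 = -40*396 = -15840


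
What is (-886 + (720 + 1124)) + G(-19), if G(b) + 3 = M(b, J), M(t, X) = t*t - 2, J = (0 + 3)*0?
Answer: 1314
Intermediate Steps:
J = 0 (J = 3*0 = 0)
M(t, X) = -2 + t² (M(t, X) = t² - 2 = -2 + t²)
G(b) = -5 + b² (G(b) = -3 + (-2 + b²) = -5 + b²)
(-886 + (720 + 1124)) + G(-19) = (-886 + (720 + 1124)) + (-5 + (-19)²) = (-886 + 1844) + (-5 + 361) = 958 + 356 = 1314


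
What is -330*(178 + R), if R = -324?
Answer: 48180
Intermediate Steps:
-330*(178 + R) = -330*(178 - 324) = -330*(-146) = 48180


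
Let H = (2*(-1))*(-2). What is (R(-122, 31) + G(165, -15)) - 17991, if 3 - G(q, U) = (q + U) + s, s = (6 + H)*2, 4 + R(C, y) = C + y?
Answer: -18253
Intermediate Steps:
H = 4 (H = -2*(-2) = 4)
R(C, y) = -4 + C + y (R(C, y) = -4 + (C + y) = -4 + C + y)
s = 20 (s = (6 + 4)*2 = 10*2 = 20)
G(q, U) = -17 - U - q (G(q, U) = 3 - ((q + U) + 20) = 3 - ((U + q) + 20) = 3 - (20 + U + q) = 3 + (-20 - U - q) = -17 - U - q)
(R(-122, 31) + G(165, -15)) - 17991 = ((-4 - 122 + 31) + (-17 - 1*(-15) - 1*165)) - 17991 = (-95 + (-17 + 15 - 165)) - 17991 = (-95 - 167) - 17991 = -262 - 17991 = -18253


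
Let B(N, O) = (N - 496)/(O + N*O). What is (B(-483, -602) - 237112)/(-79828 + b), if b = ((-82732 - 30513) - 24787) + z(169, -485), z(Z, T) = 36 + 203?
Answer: 68801367347/63145779844 ≈ 1.0896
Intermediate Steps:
z(Z, T) = 239
b = -137793 (b = ((-82732 - 30513) - 24787) + 239 = (-113245 - 24787) + 239 = -138032 + 239 = -137793)
B(N, O) = (-496 + N)/(O + N*O)
(B(-483, -602) - 237112)/(-79828 + b) = ((-496 - 483)/((-602)*(1 - 483)) - 237112)/(-79828 - 137793) = (-1/602*(-979)/(-482) - 237112)/(-217621) = (-1/602*(-1/482)*(-979) - 237112)*(-1/217621) = (-979/290164 - 237112)*(-1/217621) = -68801367347/290164*(-1/217621) = 68801367347/63145779844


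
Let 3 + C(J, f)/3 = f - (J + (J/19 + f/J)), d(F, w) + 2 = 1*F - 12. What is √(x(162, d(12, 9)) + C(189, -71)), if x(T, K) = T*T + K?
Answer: √4047571577/399 ≈ 159.45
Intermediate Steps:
d(F, w) = -14 + F (d(F, w) = -2 + (1*F - 12) = -2 + (F - 12) = -2 + (-12 + F) = -14 + F)
x(T, K) = K + T² (x(T, K) = T² + K = K + T²)
C(J, f) = -9 + 3*f - 60*J/19 - 3*f/J (C(J, f) = -9 + 3*(f - (J + (J/19 + f/J))) = -9 + 3*(f - (20*J/19 + f/J)) = -9 + 3*(f + (-20*J/19 - f/J)) = -9 + 3*(f - 20*J/19 - f/J) = -9 + (3*f - 60*J/19 - 3*f/J) = -9 + 3*f - 60*J/19 - 3*f/J)
√(x(162, d(12, 9)) + C(189, -71)) = √(((-14 + 12) + 162²) + (-9 + 3*(-71) - 60/19*189 - 3*(-71)/189)) = √((-2 + 26244) + (-9 - 213 - 11340/19 - 3*(-71)*1/189)) = √(26242 + (-9 - 213 - 11340/19 + 71/63)) = √(26242 - 978805/1197) = √(30432869/1197) = √4047571577/399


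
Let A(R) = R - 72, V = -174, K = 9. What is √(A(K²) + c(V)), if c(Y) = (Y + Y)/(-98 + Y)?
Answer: √11883/34 ≈ 3.2062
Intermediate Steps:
A(R) = -72 + R
c(Y) = 2*Y/(-98 + Y) (c(Y) = (2*Y)/(-98 + Y) = 2*Y/(-98 + Y))
√(A(K²) + c(V)) = √((-72 + 9²) + 2*(-174)/(-98 - 174)) = √((-72 + 81) + 2*(-174)/(-272)) = √(9 + 2*(-174)*(-1/272)) = √(9 + 87/68) = √(699/68) = √11883/34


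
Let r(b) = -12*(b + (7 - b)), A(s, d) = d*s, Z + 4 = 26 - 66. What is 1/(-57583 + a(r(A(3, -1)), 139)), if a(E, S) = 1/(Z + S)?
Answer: -95/5470384 ≈ -1.7366e-5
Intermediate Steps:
Z = -44 (Z = -4 + (26 - 66) = -4 - 40 = -44)
r(b) = -84 (r(b) = -12*7 = -84)
a(E, S) = 1/(-44 + S)
1/(-57583 + a(r(A(3, -1)), 139)) = 1/(-57583 + 1/(-44 + 139)) = 1/(-57583 + 1/95) = 1/(-5470384/95) = -95/5470384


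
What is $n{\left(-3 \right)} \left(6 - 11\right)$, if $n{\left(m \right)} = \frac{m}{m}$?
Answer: $-5$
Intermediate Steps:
$n{\left(m \right)} = 1$
$n{\left(-3 \right)} \left(6 - 11\right) = 1 \left(6 - 11\right) = 1 \left(-5\right) = -5$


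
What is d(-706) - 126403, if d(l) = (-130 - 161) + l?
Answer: -127400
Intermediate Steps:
d(l) = -291 + l
d(-706) - 126403 = (-291 - 706) - 126403 = -997 - 126403 = -127400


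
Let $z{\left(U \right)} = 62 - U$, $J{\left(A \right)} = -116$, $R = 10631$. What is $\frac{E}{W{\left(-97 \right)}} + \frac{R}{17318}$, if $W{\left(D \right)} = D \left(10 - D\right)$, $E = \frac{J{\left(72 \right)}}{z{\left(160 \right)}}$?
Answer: $\frac{772230551}{1258204654} \approx 0.61376$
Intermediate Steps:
$E = \frac{58}{49}$ ($E = - \frac{116}{62 - 160} = - \frac{116}{-98} = \left(-116\right) \left(- \frac{1}{98}\right) = \frac{58}{49} \approx 1.1837$)
$\frac{E}{W{\left(-97 \right)}} + \frac{R}{17318} = \frac{58}{49 \left(- 97 \left(10 - -97\right)\right)} + \frac{10631}{17318} = \frac{58}{49 \left(- 97 \left(10 + 97\right)\right)} + 10631 \cdot \frac{1}{17318} = \frac{58}{49 \left(\left(-97\right) 107\right)} + \frac{10631}{17318} = \frac{58}{49 \left(-10379\right)} + \frac{10631}{17318} = \frac{58}{49} \left(- \frac{1}{10379}\right) + \frac{10631}{17318} = - \frac{58}{508571} + \frac{10631}{17318} = \frac{772230551}{1258204654}$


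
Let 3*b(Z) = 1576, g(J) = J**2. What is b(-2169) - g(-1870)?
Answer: -10489124/3 ≈ -3.4964e+6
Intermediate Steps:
b(Z) = 1576/3 (b(Z) = (1/3)*1576 = 1576/3)
b(-2169) - g(-1870) = 1576/3 - 1*(-1870)**2 = 1576/3 - 1*3496900 = 1576/3 - 3496900 = -10489124/3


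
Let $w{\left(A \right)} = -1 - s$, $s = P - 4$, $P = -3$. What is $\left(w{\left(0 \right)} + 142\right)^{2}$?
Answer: $21904$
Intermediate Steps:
$s = -7$ ($s = -3 - 4 = -7$)
$w{\left(A \right)} = 6$ ($w{\left(A \right)} = -1 - -7 = -1 + 7 = 6$)
$\left(w{\left(0 \right)} + 142\right)^{2} = \left(6 + 142\right)^{2} = 148^{2} = 21904$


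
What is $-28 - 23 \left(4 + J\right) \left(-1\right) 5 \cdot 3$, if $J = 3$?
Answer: $2387$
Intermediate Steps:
$-28 - 23 \left(4 + J\right) \left(-1\right) 5 \cdot 3 = -28 - 23 \left(4 + 3\right) \left(-1\right) 5 \cdot 3 = -28 - 23 \cdot 7 \left(\left(-5\right) 3\right) = -28 - 23 \cdot 7 \left(-15\right) = -28 - -2415 = -28 + 2415 = 2387$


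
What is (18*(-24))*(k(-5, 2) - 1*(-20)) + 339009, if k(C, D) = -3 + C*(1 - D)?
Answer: 329505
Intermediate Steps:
(18*(-24))*(k(-5, 2) - 1*(-20)) + 339009 = (18*(-24))*((-3 - 5 - 1*(-5)*2) - 1*(-20)) + 339009 = -432*((-3 - 5 + 10) + 20) + 339009 = -432*(2 + 20) + 339009 = -432*22 + 339009 = -9504 + 339009 = 329505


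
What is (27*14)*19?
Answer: 7182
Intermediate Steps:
(27*14)*19 = 378*19 = 7182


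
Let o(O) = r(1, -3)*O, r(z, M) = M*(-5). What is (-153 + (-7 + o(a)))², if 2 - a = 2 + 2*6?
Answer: 115600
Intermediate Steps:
r(z, M) = -5*M
a = -12 (a = 2 - (2 + 2*6) = 2 - (2 + 12) = 2 - 1*14 = 2 - 14 = -12)
o(O) = 15*O (o(O) = (-5*(-3))*O = 15*O)
(-153 + (-7 + o(a)))² = (-153 + (-7 + 15*(-12)))² = (-153 + (-7 - 180))² = (-153 - 187)² = (-340)² = 115600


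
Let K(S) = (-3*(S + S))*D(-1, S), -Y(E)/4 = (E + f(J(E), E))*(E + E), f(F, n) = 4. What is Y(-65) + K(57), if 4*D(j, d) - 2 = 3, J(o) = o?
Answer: -64295/2 ≈ -32148.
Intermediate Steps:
D(j, d) = 5/4 (D(j, d) = ½ + (¼)*3 = ½ + ¾ = 5/4)
Y(E) = -8*E*(4 + E) (Y(E) = -4*(E + 4)*(E + E) = -4*(4 + E)*2*E = -8*E*(4 + E))
K(S) = -15*S/2 (K(S) = -3*(S + S)*(5/4) = -6*S*(5/4) = -15*S/2)
Y(-65) + K(57) = -8*(-65)*(4 - 65) - 15/2*57 = -8*(-65)*(-61) - 855/2 = -31720 - 855/2 = -64295/2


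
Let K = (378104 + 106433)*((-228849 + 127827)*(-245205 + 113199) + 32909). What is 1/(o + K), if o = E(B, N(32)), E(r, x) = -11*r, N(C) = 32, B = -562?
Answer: 1/6461564018463199 ≈ 1.5476e-16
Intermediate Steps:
o = 6182 (o = -11*(-562) = 6182)
K = 6461564018457017 (K = 484537*(-101022*(-132006) + 32909) = 484537*(13335510132 + 32909) = 484537*13335543041 = 6461564018457017)
1/(o + K) = 1/(6182 + 6461564018457017) = 1/6461564018463199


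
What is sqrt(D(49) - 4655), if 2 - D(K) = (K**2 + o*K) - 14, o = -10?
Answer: 5*I*sqrt(262) ≈ 80.932*I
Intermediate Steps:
D(K) = 16 - K**2 + 10*K (D(K) = 2 - ((K**2 - 10*K) - 14) = 2 - (-14 + K**2 - 10*K) = 2 + (14 - K**2 + 10*K) = 16 - K**2 + 10*K)
sqrt(D(49) - 4655) = sqrt((16 - 1*49**2 + 10*49) - 4655) = sqrt((16 - 1*2401 + 490) - 4655) = sqrt((16 - 2401 + 490) - 4655) = sqrt(-1895 - 4655) = sqrt(-6550) = 5*I*sqrt(262)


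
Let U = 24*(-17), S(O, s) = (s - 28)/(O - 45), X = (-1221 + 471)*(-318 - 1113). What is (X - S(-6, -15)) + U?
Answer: 54714899/51 ≈ 1.0728e+6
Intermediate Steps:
X = 1073250 (X = -750*(-1431) = 1073250)
S(O, s) = (-28 + s)/(-45 + O)
U = -408
(X - S(-6, -15)) + U = (1073250 - (-28 - 15)/(-45 - 6)) - 408 = (1073250 - (-43)/(-51)) - 408 = (1073250 - (-1)*(-43)/51) - 408 = (1073250 - 1*43/51) - 408 = (1073250 - 43/51) - 408 = 54735707/51 - 408 = 54714899/51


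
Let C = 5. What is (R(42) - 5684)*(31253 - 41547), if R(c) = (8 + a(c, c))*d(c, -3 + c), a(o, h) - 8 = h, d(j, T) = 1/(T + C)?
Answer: 643472793/11 ≈ 5.8498e+7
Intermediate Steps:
d(j, T) = 1/(5 + T) (d(j, T) = 1/(T + 5) = 1/(5 + T))
a(o, h) = 8 + h
R(c) = (16 + c)/(2 + c) (R(c) = (8 + (8 + c))/(5 + (-3 + c)) = (16 + c)/(2 + c))
(R(42) - 5684)*(31253 - 41547) = ((16 + 42)/(2 + 42) - 5684)*(31253 - 41547) = (58/44 - 5684)*(-10294) = ((1/44)*58 - 5684)*(-10294) = (29/22 - 5684)*(-10294) = -125019/22*(-10294) = 643472793/11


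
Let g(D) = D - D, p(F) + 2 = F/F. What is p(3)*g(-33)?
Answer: 0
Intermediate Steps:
p(F) = -1 (p(F) = -2 + F/F = -2 + 1 = -1)
g(D) = 0
p(3)*g(-33) = -1*0 = 0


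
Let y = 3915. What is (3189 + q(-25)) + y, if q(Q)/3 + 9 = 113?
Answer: 7416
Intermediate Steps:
q(Q) = 312 (q(Q) = -27 + 3*113 = -27 + 339 = 312)
(3189 + q(-25)) + y = (3189 + 312) + 3915 = 3501 + 3915 = 7416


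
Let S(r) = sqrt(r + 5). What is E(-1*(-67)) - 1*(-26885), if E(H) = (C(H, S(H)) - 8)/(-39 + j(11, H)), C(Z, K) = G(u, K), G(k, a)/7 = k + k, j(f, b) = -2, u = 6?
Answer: 1102209/41 ≈ 26883.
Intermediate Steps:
S(r) = sqrt(5 + r)
G(k, a) = 14*k (G(k, a) = 7*(k + k) = 7*(2*k) = 14*k)
C(Z, K) = 84 (C(Z, K) = 14*6 = 84)
E(H) = -76/41 (E(H) = (84 - 8)/(-39 - 2) = 76/(-41) = 76*(-1/41) = -76/41)
E(-1*(-67)) - 1*(-26885) = -76/41 - 1*(-26885) = -76/41 + 26885 = 1102209/41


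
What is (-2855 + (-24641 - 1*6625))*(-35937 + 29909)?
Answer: 205681388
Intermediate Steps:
(-2855 + (-24641 - 1*6625))*(-35937 + 29909) = (-2855 + (-24641 - 6625))*(-6028) = (-2855 - 31266)*(-6028) = -34121*(-6028) = 205681388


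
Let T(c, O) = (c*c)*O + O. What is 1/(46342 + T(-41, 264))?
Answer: 1/490390 ≈ 2.0392e-6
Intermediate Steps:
T(c, O) = O + O*c² (T(c, O) = c²*O + O = O*c² + O = O + O*c²)
1/(46342 + T(-41, 264)) = 1/(46342 + 264*(1 + (-41)²)) = 1/(46342 + 264*(1 + 1681)) = 1/(46342 + 264*1682) = 1/(46342 + 444048) = 1/490390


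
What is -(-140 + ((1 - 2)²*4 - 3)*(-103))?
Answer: 243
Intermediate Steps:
-(-140 + ((1 - 2)²*4 - 3)*(-103)) = -(-140 + ((-1)²*4 - 3)*(-103)) = -(-140 + (1*4 - 3)*(-103)) = -(-140 + (4 - 3)*(-103)) = -(-140 + 1*(-103)) = -(-140 - 103) = -1*(-243) = 243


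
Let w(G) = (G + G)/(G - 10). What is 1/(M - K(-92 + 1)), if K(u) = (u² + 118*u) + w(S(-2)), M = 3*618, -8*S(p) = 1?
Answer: 81/349189 ≈ 0.00023197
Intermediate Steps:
S(p) = -⅛ (S(p) = -⅛*1 = -⅛)
M = 1854
w(G) = 2*G/(-10 + G) (w(G) = (2*G)/(-10 + G) = 2*G/(-10 + G))
K(u) = 2/81 + u² + 118*u (K(u) = (u² + 118*u) + 2*(-⅛)/(-10 - ⅛) = (u² + 118*u) + 2*(-⅛)/(-81/8) = (u² + 118*u) + 2*(-⅛)*(-8/81) = (u² + 118*u) + 2/81 = 2/81 + u² + 118*u)
1/(M - K(-92 + 1)) = 1/(1854 - (2/81 + (-92 + 1)² + 118*(-92 + 1))) = 1/(1854 - (2/81 + (-91)² + 118*(-91))) = 1/(1854 - (2/81 + 8281 - 10738)) = 1/(1854 - 1*(-199015/81)) = 1/(1854 + 199015/81) = 1/(349189/81) = 81/349189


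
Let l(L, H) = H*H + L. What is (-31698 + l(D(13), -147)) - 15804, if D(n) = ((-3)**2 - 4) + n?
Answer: -25875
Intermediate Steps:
D(n) = 5 + n (D(n) = (9 - 4) + n = 5 + n)
l(L, H) = L + H**2 (l(L, H) = H**2 + L = L + H**2)
(-31698 + l(D(13), -147)) - 15804 = (-31698 + ((5 + 13) + (-147)**2)) - 15804 = (-31698 + (18 + 21609)) - 15804 = (-31698 + 21627) - 15804 = -10071 - 15804 = -25875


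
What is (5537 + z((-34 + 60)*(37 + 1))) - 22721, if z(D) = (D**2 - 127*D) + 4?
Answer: 833488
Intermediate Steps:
z(D) = 4 + D**2 - 127*D
(5537 + z((-34 + 60)*(37 + 1))) - 22721 = (5537 + (4 + ((-34 + 60)*(37 + 1))**2 - 127*(-34 + 60)*(37 + 1))) - 22721 = (5537 + (4 + (26*38)**2 - 3302*38)) - 22721 = (5537 + (4 + 988**2 - 127*988)) - 22721 = (5537 + (4 + 976144 - 125476)) - 22721 = (5537 + 850672) - 22721 = 856209 - 22721 = 833488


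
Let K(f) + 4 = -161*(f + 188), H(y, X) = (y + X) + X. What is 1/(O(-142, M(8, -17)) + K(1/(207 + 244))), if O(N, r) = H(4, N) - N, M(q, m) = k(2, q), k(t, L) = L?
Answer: -451/13715071 ≈ -3.2884e-5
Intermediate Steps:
H(y, X) = y + 2*X (H(y, X) = (X + y) + X = y + 2*X)
M(q, m) = q
O(N, r) = 4 + N (O(N, r) = (4 + 2*N) - N = 4 + N)
K(f) = -30272 - 161*f (K(f) = -4 - 161*(f + 188) = -4 - 161*(188 + f) = -4 + (-30268 - 161*f) = -30272 - 161*f)
1/(O(-142, M(8, -17)) + K(1/(207 + 244))) = 1/((4 - 142) + (-30272 - 161/(207 + 244))) = 1/(-138 + (-30272 - 161/451)) = 1/(-138 - 13652833/451) = 1/(-13715071/451) = -451/13715071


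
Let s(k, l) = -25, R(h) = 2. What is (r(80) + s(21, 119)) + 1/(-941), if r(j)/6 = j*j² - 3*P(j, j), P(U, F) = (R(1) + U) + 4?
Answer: 2889271806/941 ≈ 3.0704e+6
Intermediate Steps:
P(U, F) = 6 + U (P(U, F) = (2 + U) + 4 = 6 + U)
r(j) = -108 - 18*j + 6*j³ (r(j) = 6*(j*j² - 3*(6 + j)) = 6*(j³ + (-18 - 3*j)) = 6*(-18 + j³ - 3*j) = -108 - 18*j + 6*j³)
(r(80) + s(21, 119)) + 1/(-941) = ((-108 - 18*80 + 6*80³) - 25) + 1/(-941) = ((-108 - 1440 + 6*512000) - 25) - 1/941 = ((-108 - 1440 + 3072000) - 25) - 1/941 = (3070452 - 25) - 1/941 = 3070427 - 1/941 = 2889271806/941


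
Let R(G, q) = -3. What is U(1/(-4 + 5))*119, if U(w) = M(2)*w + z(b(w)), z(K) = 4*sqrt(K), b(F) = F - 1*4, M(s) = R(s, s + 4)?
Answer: -357 + 476*I*sqrt(3) ≈ -357.0 + 824.46*I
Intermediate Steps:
M(s) = -3
b(F) = -4 + F (b(F) = F - 4 = -4 + F)
U(w) = -3*w + 4*sqrt(-4 + w)
U(1/(-4 + 5))*119 = (-3/(-4 + 5) + 4*sqrt(-4 + 1/(-4 + 5)))*119 = (-3/1 + 4*sqrt(-4 + 1/1))*119 = (-3*1 + 4*sqrt(-4 + 1))*119 = (-3 + 4*sqrt(-3))*119 = (-3 + 4*(I*sqrt(3)))*119 = (-3 + 4*I*sqrt(3))*119 = -357 + 476*I*sqrt(3)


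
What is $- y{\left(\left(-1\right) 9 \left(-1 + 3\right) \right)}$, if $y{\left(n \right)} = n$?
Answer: $18$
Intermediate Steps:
$- y{\left(\left(-1\right) 9 \left(-1 + 3\right) \right)} = - \left(-1\right) 9 \left(-1 + 3\right) = - \left(-9\right) 2 = \left(-1\right) \left(-18\right) = 18$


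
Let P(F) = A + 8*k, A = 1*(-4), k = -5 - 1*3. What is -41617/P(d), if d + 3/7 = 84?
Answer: 41617/68 ≈ 612.01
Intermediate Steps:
d = 585/7 (d = -3/7 + 84 = 585/7 ≈ 83.571)
k = -8 (k = -5 - 3 = -8)
A = -4
P(F) = -68 (P(F) = -4 + 8*(-8) = -4 - 64 = -68)
-41617/P(d) = -41617/(-68) = -41617*(-1/68) = 41617/68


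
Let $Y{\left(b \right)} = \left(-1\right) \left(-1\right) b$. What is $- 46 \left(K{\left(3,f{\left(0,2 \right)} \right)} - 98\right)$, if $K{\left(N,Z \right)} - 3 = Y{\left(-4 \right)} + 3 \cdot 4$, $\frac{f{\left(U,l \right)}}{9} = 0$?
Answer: $4002$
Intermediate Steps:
$f{\left(U,l \right)} = 0$ ($f{\left(U,l \right)} = 9 \cdot 0 = 0$)
$Y{\left(b \right)} = b$ ($Y{\left(b \right)} = 1 b = b$)
$K{\left(N,Z \right)} = 11$ ($K{\left(N,Z \right)} = 3 + \left(-4 + 3 \cdot 4\right) = 3 + \left(-4 + 12\right) = 3 + 8 = 11$)
$- 46 \left(K{\left(3,f{\left(0,2 \right)} \right)} - 98\right) = - 46 \left(11 - 98\right) = \left(-46\right) \left(-87\right) = 4002$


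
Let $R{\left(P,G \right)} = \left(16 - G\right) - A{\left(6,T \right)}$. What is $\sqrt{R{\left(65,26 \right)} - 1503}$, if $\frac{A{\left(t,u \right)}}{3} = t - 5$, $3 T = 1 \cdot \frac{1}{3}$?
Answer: $2 i \sqrt{379} \approx 38.936 i$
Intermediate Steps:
$T = \frac{1}{9}$ ($T = \frac{1 \cdot \frac{1}{3}}{3} = \frac{1}{3} \cdot \frac{1}{3} = \frac{1}{9} \approx 0.11111$)
$A{\left(t,u \right)} = -15 + 3 t$ ($A{\left(t,u \right)} = 3 \left(t - 5\right) = 3 \left(-5 + t\right) = -15 + 3 t$)
$R{\left(P,G \right)} = 13 - G$ ($R{\left(P,G \right)} = \left(16 - G\right) - \left(-15 + 3 \cdot 6\right) = \left(16 - G\right) - \left(-15 + 18\right) = \left(16 - G\right) - 3 = 13 - G$)
$\sqrt{R{\left(65,26 \right)} - 1503} = \sqrt{\left(13 - 26\right) - 1503} = \sqrt{-13 - 1503} = \sqrt{-1516} = 2 i \sqrt{379}$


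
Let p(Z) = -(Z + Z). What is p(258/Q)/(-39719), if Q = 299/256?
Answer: 132096/11875981 ≈ 0.011123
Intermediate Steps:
Q = 299/256 (Q = 299*(1/256) = 299/256 ≈ 1.1680)
p(Z) = -2*Z
p(258/Q)/(-39719) = -516/299/256/(-39719) = -516*256/299*(-1/39719) = -2*66048/299*(-1/39719) = -132096/299*(-1/39719) = 132096/11875981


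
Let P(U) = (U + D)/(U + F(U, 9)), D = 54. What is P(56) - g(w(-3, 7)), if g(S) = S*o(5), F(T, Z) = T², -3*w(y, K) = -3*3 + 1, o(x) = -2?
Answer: 8567/1596 ≈ 5.3678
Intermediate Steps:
w(y, K) = 8/3 (w(y, K) = -(-3*3 + 1)/3 = -(-9 + 1)/3 = -⅓*(-8) = 8/3)
g(S) = -2*S (g(S) = S*(-2) = -2*S)
P(U) = (54 + U)/(U + U²) (P(U) = (U + 54)/(U + U²) = (54 + U)/(U + U²))
P(56) - g(w(-3, 7)) = (54 + 56)/(56*(1 + 56)) - (-2)*8/3 = (1/56)*110/57 - 1*(-16/3) = (1/56)*(1/57)*110 + 16/3 = 55/1596 + 16/3 = 8567/1596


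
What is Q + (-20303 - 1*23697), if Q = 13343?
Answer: -30657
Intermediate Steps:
Q + (-20303 - 1*23697) = 13343 + (-20303 - 1*23697) = 13343 + (-20303 - 23697) = 13343 - 44000 = -30657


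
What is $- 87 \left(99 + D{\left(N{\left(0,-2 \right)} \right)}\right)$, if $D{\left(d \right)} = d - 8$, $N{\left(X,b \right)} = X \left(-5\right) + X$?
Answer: $-7917$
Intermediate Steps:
$N{\left(X,b \right)} = - 4 X$ ($N{\left(X,b \right)} = - 5 X + X = - 4 X$)
$D{\left(d \right)} = -8 + d$
$- 87 \left(99 + D{\left(N{\left(0,-2 \right)} \right)}\right) = - 87 \left(99 - 8\right) = \left(-87\right) 91 = -7917$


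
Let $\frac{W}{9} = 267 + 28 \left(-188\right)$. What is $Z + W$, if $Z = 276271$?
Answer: $231298$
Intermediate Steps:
$W = -44973$ ($W = 9 \left(267 + 28 \left(-188\right)\right) = 9 \left(267 - 5264\right) = 9 \left(-4997\right) = -44973$)
$Z + W = 276271 - 44973 = 231298$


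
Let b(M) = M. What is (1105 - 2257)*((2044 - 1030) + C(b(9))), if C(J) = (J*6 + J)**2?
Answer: -5740416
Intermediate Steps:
C(J) = 49*J**2 (C(J) = (6*J + J)**2 = (7*J)**2 = 49*J**2)
(1105 - 2257)*((2044 - 1030) + C(b(9))) = (1105 - 2257)*((2044 - 1030) + 49*9**2) = -1152*(1014 + 49*81) = -1152*(1014 + 3969) = -1152*4983 = -5740416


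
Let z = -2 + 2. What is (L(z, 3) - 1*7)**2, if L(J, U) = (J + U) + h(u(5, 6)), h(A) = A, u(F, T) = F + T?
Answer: 49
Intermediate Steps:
z = 0
L(J, U) = 11 + J + U (L(J, U) = (J + U) + (5 + 6) = (J + U) + 11 = 11 + J + U)
(L(z, 3) - 1*7)**2 = ((11 + 0 + 3) - 1*7)**2 = (14 - 7)**2 = 7**2 = 49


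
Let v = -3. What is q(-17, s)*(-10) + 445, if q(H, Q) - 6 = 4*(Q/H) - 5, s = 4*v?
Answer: 6915/17 ≈ 406.76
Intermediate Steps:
s = -12 (s = 4*(-3) = -12)
q(H, Q) = 1 + 4*Q/H (q(H, Q) = 6 + (4*(Q/H) - 5) = 6 + (4*Q/H - 5) = 6 + (-5 + 4*Q/H) = 1 + 4*Q/H)
q(-17, s)*(-10) + 445 = ((-17 + 4*(-12))/(-17))*(-10) + 445 = -(-17 - 48)/17*(-10) + 445 = -1/17*(-65)*(-10) + 445 = (65/17)*(-10) + 445 = -650/17 + 445 = 6915/17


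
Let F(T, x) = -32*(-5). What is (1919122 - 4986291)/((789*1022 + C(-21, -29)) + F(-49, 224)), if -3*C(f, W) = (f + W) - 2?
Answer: -1314501/345658 ≈ -3.8029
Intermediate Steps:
F(T, x) = 160
C(f, W) = 2/3 - W/3 - f/3 (C(f, W) = -((f + W) - 2)/3 = -((W + f) - 2)/3 = -(-2 + W + f)/3 = 2/3 - W/3 - f/3)
(1919122 - 4986291)/((789*1022 + C(-21, -29)) + F(-49, 224)) = (1919122 - 4986291)/((789*1022 + (2/3 - 1/3*(-29) - 1/3*(-21))) + 160) = -3067169/((806358 + (2/3 + 29/3 + 7)) + 160) = -3067169/((806358 + 52/3) + 160) = -3067169/(2419126/3 + 160) = -3067169/2419606/3 = -3067169*3/2419606 = -1314501/345658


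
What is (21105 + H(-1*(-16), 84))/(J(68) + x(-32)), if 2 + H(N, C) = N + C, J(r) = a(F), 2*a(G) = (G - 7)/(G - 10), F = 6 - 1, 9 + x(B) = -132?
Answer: -106015/704 ≈ -150.59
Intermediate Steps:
x(B) = -141 (x(B) = -9 - 132 = -141)
F = 5
a(G) = (-7 + G)/(2*(-10 + G)) (a(G) = ((G - 7)/(G - 10))/2 = ((-7 + G)/(-10 + G))/2 = (-7 + G)/(2*(-10 + G)))
J(r) = ⅕ (J(r) = (-7 + 5)/(2*(-10 + 5)) = (½)*(-2)/(-5) = (½)*(-⅕)*(-2) = ⅕)
H(N, C) = -2 + C + N (H(N, C) = -2 + (N + C) = -2 + (C + N) = -2 + C + N)
(21105 + H(-1*(-16), 84))/(J(68) + x(-32)) = (21105 + (-2 + 84 - 1*(-16)))/(⅕ - 141) = (21105 + (-2 + 84 + 16))/(-704/5) = (21105 + 98)*(-5/704) = 21203*(-5/704) = -106015/704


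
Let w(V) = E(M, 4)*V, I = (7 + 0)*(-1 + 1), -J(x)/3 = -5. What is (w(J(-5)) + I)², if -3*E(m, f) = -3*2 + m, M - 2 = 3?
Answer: 25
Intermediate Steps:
M = 5 (M = 2 + 3 = 5)
J(x) = 15 (J(x) = -3*(-5) = 15)
E(m, f) = 2 - m/3 (E(m, f) = -(-3*2 + m)/3 = -(-6 + m)/3 = 2 - m/3)
I = 0 (I = 7*0 = 0)
w(V) = V/3 (w(V) = (2 - ⅓*5)*V = (2 - 5/3)*V = V/3)
(w(J(-5)) + I)² = ((⅓)*15 + 0)² = (5 + 0)² = 5² = 25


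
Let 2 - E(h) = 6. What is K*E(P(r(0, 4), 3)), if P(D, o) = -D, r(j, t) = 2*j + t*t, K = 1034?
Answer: -4136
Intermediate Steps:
r(j, t) = t**2 + 2*j (r(j, t) = 2*j + t**2 = t**2 + 2*j)
E(h) = -4 (E(h) = 2 - 1*6 = 2 - 6 = -4)
K*E(P(r(0, 4), 3)) = 1034*(-4) = -4136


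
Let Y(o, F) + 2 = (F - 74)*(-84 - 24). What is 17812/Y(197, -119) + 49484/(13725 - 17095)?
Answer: -242829772/17559385 ≈ -13.829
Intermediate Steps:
Y(o, F) = 7990 - 108*F (Y(o, F) = -2 + (F - 74)*(-84 - 24) = -2 + (-74 + F)*(-108) = -2 + (7992 - 108*F) = 7990 - 108*F)
17812/Y(197, -119) + 49484/(13725 - 17095) = 17812/(7990 - 108*(-119)) + 49484/(13725 - 17095) = 17812/(7990 + 12852) + 49484/(-3370) = 17812/20842 + 49484*(-1/3370) = 17812*(1/20842) - 24742/1685 = 8906/10421 - 24742/1685 = -242829772/17559385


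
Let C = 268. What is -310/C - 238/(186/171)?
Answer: -913727/4154 ≈ -219.96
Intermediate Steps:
-310/C - 238/(186/171) = -310/268 - 238/(186/171) = -310*1/268 - 238/(186*(1/171)) = -155/134 - 238/62/57 = -155/134 - 238*57/62 = -155/134 - 6783/31 = -913727/4154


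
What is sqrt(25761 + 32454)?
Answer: sqrt(58215) ≈ 241.28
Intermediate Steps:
sqrt(25761 + 32454) = sqrt(58215)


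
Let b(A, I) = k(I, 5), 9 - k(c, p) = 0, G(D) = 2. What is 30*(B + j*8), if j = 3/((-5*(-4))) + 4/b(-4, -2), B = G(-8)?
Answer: 608/3 ≈ 202.67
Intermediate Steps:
k(c, p) = 9 (k(c, p) = 9 - 1*0 = 9 + 0 = 9)
b(A, I) = 9
B = 2
j = 107/180 (j = 3/((-5*(-4))) + 4/9 = 3/20 + 4*(⅑) = 3*(1/20) + 4/9 = 3/20 + 4/9 = 107/180 ≈ 0.59444)
30*(B + j*8) = 30*(2 + (107/180)*8) = 30*(2 + 214/45) = 30*(304/45) = 608/3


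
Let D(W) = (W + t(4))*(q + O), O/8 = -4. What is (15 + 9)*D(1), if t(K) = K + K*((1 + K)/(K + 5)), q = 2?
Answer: -5200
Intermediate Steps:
t(K) = K + K*(1 + K)/(5 + K) (t(K) = K + K*((1 + K)/(5 + K)) = K + K*(1 + K)/(5 + K))
O = -32 (O = 8*(-4) = -32)
D(W) = -560/3 - 30*W (D(W) = (W + 2*4*(3 + 4)/(5 + 4))*(2 - 32) = (W + 2*4*7/9)*(-30) = (W + 2*4*(⅑)*7)*(-30) = (W + 56/9)*(-30) = (56/9 + W)*(-30) = -560/3 - 30*W)
(15 + 9)*D(1) = (15 + 9)*(-560/3 - 30*1) = 24*(-560/3 - 30) = 24*(-650/3) = -5200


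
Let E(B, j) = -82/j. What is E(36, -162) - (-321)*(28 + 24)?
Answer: 1352093/81 ≈ 16693.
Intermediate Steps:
E(36, -162) - (-321)*(28 + 24) = -82/(-162) - (-321)*(28 + 24) = -82*(-1/162) - (-321)*52 = 41/81 - 1*(-16692) = 41/81 + 16692 = 1352093/81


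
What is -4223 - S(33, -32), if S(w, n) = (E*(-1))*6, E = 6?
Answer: -4187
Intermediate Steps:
S(w, n) = -36 (S(w, n) = (6*(-1))*6 = -6*6 = -36)
-4223 - S(33, -32) = -4223 - 1*(-36) = -4223 + 36 = -4187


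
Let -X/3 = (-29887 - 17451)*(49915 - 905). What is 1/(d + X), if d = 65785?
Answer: 1/6960171925 ≈ 1.4367e-10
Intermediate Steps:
X = 6960106140 (X = -3*(-29887 - 17451)*(49915 - 905) = -(-142014)*49010 = -3*(-2320035380) = 6960106140)
1/(d + X) = 1/(65785 + 6960106140) = 1/6960171925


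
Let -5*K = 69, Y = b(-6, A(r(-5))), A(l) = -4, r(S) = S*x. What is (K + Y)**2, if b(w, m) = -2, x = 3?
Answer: 6241/25 ≈ 249.64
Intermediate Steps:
r(S) = 3*S (r(S) = S*3 = 3*S)
Y = -2
K = -69/5 (K = -1/5*69 = -69/5 ≈ -13.800)
(K + Y)**2 = (-69/5 - 2)**2 = (-79/5)**2 = 6241/25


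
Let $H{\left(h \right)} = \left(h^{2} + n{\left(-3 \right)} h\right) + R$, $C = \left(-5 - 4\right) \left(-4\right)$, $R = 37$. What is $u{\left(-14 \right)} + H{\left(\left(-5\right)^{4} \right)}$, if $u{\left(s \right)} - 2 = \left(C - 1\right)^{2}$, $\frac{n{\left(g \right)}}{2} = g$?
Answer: $388139$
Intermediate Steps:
$n{\left(g \right)} = 2 g$
$C = 36$ ($C = \left(-9\right) \left(-4\right) = 36$)
$H{\left(h \right)} = 37 + h^{2} - 6 h$ ($H{\left(h \right)} = \left(h^{2} + 2 \left(-3\right) h\right) + 37 = \left(h^{2} - 6 h\right) + 37 = 37 + h^{2} - 6 h$)
$u{\left(s \right)} = 1227$ ($u{\left(s \right)} = 2 + \left(36 - 1\right)^{2} = 2 + 35^{2} = 2 + 1225 = 1227$)
$u{\left(-14 \right)} + H{\left(\left(-5\right)^{4} \right)} = 1227 + \left(37 + \left(\left(-5\right)^{4}\right)^{2} - 6 \left(-5\right)^{4}\right) = 1227 + \left(37 + 625^{2} - 3750\right) = 1227 + \left(37 + 390625 - 3750\right) = 1227 + 386912 = 388139$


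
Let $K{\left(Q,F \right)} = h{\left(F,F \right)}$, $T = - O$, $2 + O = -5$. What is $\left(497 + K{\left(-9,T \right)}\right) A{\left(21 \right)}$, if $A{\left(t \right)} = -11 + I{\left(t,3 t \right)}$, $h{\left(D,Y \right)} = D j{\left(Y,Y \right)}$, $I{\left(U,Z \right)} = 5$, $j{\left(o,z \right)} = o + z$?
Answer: $-3570$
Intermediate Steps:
$O = -7$ ($O = -2 - 5 = -7$)
$T = 7$ ($T = \left(-1\right) \left(-7\right) = 7$)
$h{\left(D,Y \right)} = 2 D Y$ ($h{\left(D,Y \right)} = D \left(Y + Y\right) = D 2 Y = 2 D Y$)
$A{\left(t \right)} = -6$ ($A{\left(t \right)} = -11 + 5 = -6$)
$K{\left(Q,F \right)} = 2 F^{2}$ ($K{\left(Q,F \right)} = 2 F F = 2 F^{2}$)
$\left(497 + K{\left(-9,T \right)}\right) A{\left(21 \right)} = \left(497 + 2 \cdot 7^{2}\right) \left(-6\right) = \left(497 + 2 \cdot 49\right) \left(-6\right) = \left(497 + 98\right) \left(-6\right) = 595 \left(-6\right) = -3570$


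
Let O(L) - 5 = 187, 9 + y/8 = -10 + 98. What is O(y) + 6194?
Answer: 6386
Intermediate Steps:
y = 632 (y = -72 + 8*(-10 + 98) = -72 + 8*88 = -72 + 704 = 632)
O(L) = 192 (O(L) = 5 + 187 = 192)
O(y) + 6194 = 192 + 6194 = 6386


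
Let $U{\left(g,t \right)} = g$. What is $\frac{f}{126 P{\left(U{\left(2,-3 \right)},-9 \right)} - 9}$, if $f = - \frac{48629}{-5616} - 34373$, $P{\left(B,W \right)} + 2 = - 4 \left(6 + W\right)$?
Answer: $- \frac{192990139}{7025616} \approx -27.469$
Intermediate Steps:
$P{\left(B,W \right)} = -26 - 4 W$ ($P{\left(B,W \right)} = -2 - 4 \left(6 + W\right) = -2 - \left(24 + 4 W\right) = -26 - 4 W$)
$f = - \frac{192990139}{5616}$ ($f = \left(-48629\right) \left(- \frac{1}{5616}\right) - 34373 = \frac{48629}{5616} - 34373 = - \frac{192990139}{5616} \approx -34364.0$)
$\frac{f}{126 P{\left(U{\left(2,-3 \right)},-9 \right)} - 9} = - \frac{192990139}{5616 \left(126 \left(-26 - -36\right) - 9\right)} = - \frac{192990139}{5616 \left(126 \left(-26 + 36\right) - 9\right)} = - \frac{192990139}{5616 \left(126 \cdot 10 - 9\right)} = - \frac{192990139}{5616 \left(1260 - 9\right)} = - \frac{192990139}{5616 \cdot 1251} = \left(- \frac{192990139}{5616}\right) \frac{1}{1251} = - \frac{192990139}{7025616}$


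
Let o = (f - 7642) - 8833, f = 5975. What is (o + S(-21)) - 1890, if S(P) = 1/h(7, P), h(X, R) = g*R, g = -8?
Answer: -2081519/168 ≈ -12390.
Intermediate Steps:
h(X, R) = -8*R
S(P) = -1/(8*P) (S(P) = 1/(-8*P) = -1/(8*P))
o = -10500 (o = (5975 - 7642) - 8833 = -1667 - 8833 = -10500)
(o + S(-21)) - 1890 = (-10500 - 1/8/(-21)) - 1890 = (-10500 - 1/8*(-1/21)) - 1890 = (-10500 + 1/168) - 1890 = -1763999/168 - 1890 = -2081519/168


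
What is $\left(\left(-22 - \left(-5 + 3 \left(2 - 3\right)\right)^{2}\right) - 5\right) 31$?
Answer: $-2821$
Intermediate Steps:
$\left(\left(-22 - \left(-5 + 3 \left(2 - 3\right)\right)^{2}\right) - 5\right) 31 = \left(\left(-22 - \left(-5 + 3 \left(-1\right)\right)^{2}\right) - 5\right) 31 = \left(\left(-22 - \left(-5 - 3\right)^{2}\right) - 5\right) 31 = \left(\left(-22 - \left(-8\right)^{2}\right) - 5\right) 31 = \left(\left(-22 - 64\right) - 5\right) 31 = \left(-86 - 5\right) 31 = \left(-91\right) 31 = -2821$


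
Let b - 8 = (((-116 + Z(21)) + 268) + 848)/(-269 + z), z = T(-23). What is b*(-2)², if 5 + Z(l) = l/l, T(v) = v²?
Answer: 3076/65 ≈ 47.323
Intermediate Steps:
z = 529 (z = (-23)² = 529)
Z(l) = -4 (Z(l) = -5 + l/l = -5 + 1 = -4)
b = 769/65 (b = 8 + (((-116 - 4) + 268) + 848)/(-269 + 529) = 8 + ((-120 + 268) + 848)/260 = 8 + (148 + 848)*(1/260) = 8 + 996*(1/260) = 8 + 249/65 = 769/65 ≈ 11.831)
b*(-2)² = (769/65)*(-2)² = (769/65)*4 = 3076/65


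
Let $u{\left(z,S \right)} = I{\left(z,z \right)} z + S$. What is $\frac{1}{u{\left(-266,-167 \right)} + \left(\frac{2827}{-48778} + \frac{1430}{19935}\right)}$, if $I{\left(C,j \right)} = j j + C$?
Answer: $- \frac{194477886}{3646558960108943} \approx -5.3332 \cdot 10^{-8}$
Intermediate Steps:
$I{\left(C,j \right)} = C + j^{2}$ ($I{\left(C,j \right)} = j^{2} + C = C + j^{2}$)
$u{\left(z,S \right)} = S + z \left(z + z^{2}\right)$ ($u{\left(z,S \right)} = \left(z + z^{2}\right) z + S = z \left(z + z^{2}\right) + S = S + z \left(z + z^{2}\right)$)
$\frac{1}{u{\left(-266,-167 \right)} + \left(\frac{2827}{-48778} + \frac{1430}{19935}\right)} = \frac{1}{\left(-167 + \left(-266\right)^{2} \left(1 - 266\right)\right) + \left(\frac{2827}{-48778} + \frac{1430}{19935}\right)} = \frac{1}{\left(-167 + 70756 \left(-265\right)\right) + \left(2827 \left(- \frac{1}{48778}\right) + 1430 \cdot \frac{1}{19935}\right)} = \frac{1}{\left(-167 - 18750340\right) + \left(- \frac{2827}{48778} + \frac{286}{3987}\right)} = \frac{1}{-18750507 + \frac{2679259}{194477886}} = \frac{1}{- \frac{3646558960108943}{194477886}} = - \frac{194477886}{3646558960108943}$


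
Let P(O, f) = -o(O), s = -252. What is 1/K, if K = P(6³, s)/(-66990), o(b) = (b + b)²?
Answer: 11165/31104 ≈ 0.35896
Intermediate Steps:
o(b) = 4*b² (o(b) = (2*b)² = 4*b²)
P(O, f) = -4*O²
K = 31104/11165 (K = -4*(6³)²/(-66990) = -4*216²*(-1/66990) = -4*46656*(-1/66990) = -186624*(-1/66990) = 31104/11165 ≈ 2.7859)
1/K = 1/(31104/11165) = 11165/31104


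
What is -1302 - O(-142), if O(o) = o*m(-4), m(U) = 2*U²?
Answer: 3242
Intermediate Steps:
O(o) = 32*o (O(o) = o*(2*(-4)²) = o*(2*16) = o*32 = 32*o)
-1302 - O(-142) = -1302 - 32*(-142) = -1302 - 1*(-4544) = -1302 + 4544 = 3242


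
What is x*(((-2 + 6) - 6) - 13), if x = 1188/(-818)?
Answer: 8910/409 ≈ 21.785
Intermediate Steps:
x = -594/409 (x = 1188*(-1/818) = -594/409 ≈ -1.4523)
x*(((-2 + 6) - 6) - 13) = -594*(((-2 + 6) - 6) - 13)/409 = -594*((4 - 6) - 13)/409 = -594*(-2 - 13)/409 = -594/409*(-15) = 8910/409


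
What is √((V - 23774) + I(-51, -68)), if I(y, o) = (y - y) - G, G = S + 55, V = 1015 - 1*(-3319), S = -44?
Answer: I*√19451 ≈ 139.47*I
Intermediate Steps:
V = 4334 (V = 1015 + 3319 = 4334)
G = 11 (G = -44 + 55 = 11)
I(y, o) = -11 (I(y, o) = (y - y) - 1*11 = 0 - 11 = -11)
√((V - 23774) + I(-51, -68)) = √((4334 - 23774) - 11) = √(-19440 - 11) = √(-19451) = I*√19451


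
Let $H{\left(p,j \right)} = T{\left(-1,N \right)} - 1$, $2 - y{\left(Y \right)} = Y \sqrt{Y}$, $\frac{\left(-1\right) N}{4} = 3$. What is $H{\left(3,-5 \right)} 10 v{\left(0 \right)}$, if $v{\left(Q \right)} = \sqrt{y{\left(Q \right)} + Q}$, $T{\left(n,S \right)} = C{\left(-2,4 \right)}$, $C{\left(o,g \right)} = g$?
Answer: $30 \sqrt{2} \approx 42.426$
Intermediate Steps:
$N = -12$ ($N = \left(-4\right) 3 = -12$)
$T{\left(n,S \right)} = 4$
$y{\left(Y \right)} = 2 - Y^{\frac{3}{2}}$ ($y{\left(Y \right)} = 2 - Y \sqrt{Y} = 2 - Y^{\frac{3}{2}}$)
$v{\left(Q \right)} = \sqrt{2 + Q - Q^{\frac{3}{2}}}$ ($v{\left(Q \right)} = \sqrt{\left(2 - Q^{\frac{3}{2}}\right) + Q} = \sqrt{2 + Q - Q^{\frac{3}{2}}}$)
$H{\left(p,j \right)} = 3$ ($H{\left(p,j \right)} = 4 - 1 = 3$)
$H{\left(3,-5 \right)} 10 v{\left(0 \right)} = 3 \cdot 10 \sqrt{2 + 0 - 0^{\frac{3}{2}}} = 30 \sqrt{2 + 0 - 0} = 30 \sqrt{2 + 0 + 0} = 30 \sqrt{2}$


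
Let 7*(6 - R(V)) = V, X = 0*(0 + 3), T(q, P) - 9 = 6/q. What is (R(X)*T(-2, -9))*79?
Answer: 2844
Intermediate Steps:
T(q, P) = 9 + 6/q
X = 0 (X = 0*3 = 0)
R(V) = 6 - V/7
(R(X)*T(-2, -9))*79 = ((6 - 1/7*0)*(9 + 6/(-2)))*79 = ((6 + 0)*(9 + 6*(-1/2)))*79 = (6*(9 - 3))*79 = (6*6)*79 = 36*79 = 2844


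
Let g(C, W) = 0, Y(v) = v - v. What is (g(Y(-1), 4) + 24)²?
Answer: 576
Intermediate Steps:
Y(v) = 0
(g(Y(-1), 4) + 24)² = (0 + 24)² = 24² = 576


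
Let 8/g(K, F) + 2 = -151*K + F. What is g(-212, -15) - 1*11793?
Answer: -377317027/31995 ≈ -11793.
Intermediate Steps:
g(K, F) = 8/(-2 + F - 151*K) (g(K, F) = 8/(-2 + (-151*K + F)) = 8/(-2 + (F - 151*K)) = 8/(-2 + F - 151*K))
g(-212, -15) - 1*11793 = 8/(-2 - 15 - 151*(-212)) - 1*11793 = 8/(-2 - 15 + 32012) - 11793 = 8/31995 - 11793 = -377317027/31995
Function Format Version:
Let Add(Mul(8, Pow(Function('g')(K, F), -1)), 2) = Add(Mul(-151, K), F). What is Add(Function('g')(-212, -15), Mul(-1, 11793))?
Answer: Rational(-377317027, 31995) ≈ -11793.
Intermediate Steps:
Function('g')(K, F) = Mul(8, Pow(Add(-2, F, Mul(-151, K)), -1)) (Function('g')(K, F) = Mul(8, Pow(Add(-2, Add(Mul(-151, K), F)), -1)) = Mul(8, Pow(Add(-2, Add(F, Mul(-151, K))), -1)) = Mul(8, Pow(Add(-2, F, Mul(-151, K)), -1)))
Add(Function('g')(-212, -15), Mul(-1, 11793)) = Add(Mul(8, Pow(Add(-2, -15, Mul(-151, -212)), -1)), Mul(-1, 11793)) = Add(Mul(8, Pow(Add(-2, -15, 32012), -1)), -11793) = Add(Mul(8, Pow(31995, -1)), -11793) = Add(Mul(8, Rational(1, 31995)), -11793) = Add(Rational(8, 31995), -11793) = Rational(-377317027, 31995)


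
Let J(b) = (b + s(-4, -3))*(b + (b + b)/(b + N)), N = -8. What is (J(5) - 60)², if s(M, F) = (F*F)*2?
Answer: 4225/9 ≈ 469.44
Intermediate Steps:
s(M, F) = 2*F² (s(M, F) = F²*2 = 2*F²)
J(b) = (18 + b)*(b + 2*b/(-8 + b)) (J(b) = (b + 2*(-3)²)*(b + (b + b)/(b - 8)) = (b + 2*9)*(b + (2*b)/(-8 + b)) = (b + 18)*(b + 2*b/(-8 + b)) = (18 + b)*(b + 2*b/(-8 + b)))
(J(5) - 60)² = (5*(-108 + 5² + 12*5)/(-8 + 5) - 60)² = (5*(-108 + 25 + 60)/(-3) - 60)² = (5*(-⅓)*(-23) - 60)² = (115/3 - 60)² = (-65/3)² = 4225/9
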